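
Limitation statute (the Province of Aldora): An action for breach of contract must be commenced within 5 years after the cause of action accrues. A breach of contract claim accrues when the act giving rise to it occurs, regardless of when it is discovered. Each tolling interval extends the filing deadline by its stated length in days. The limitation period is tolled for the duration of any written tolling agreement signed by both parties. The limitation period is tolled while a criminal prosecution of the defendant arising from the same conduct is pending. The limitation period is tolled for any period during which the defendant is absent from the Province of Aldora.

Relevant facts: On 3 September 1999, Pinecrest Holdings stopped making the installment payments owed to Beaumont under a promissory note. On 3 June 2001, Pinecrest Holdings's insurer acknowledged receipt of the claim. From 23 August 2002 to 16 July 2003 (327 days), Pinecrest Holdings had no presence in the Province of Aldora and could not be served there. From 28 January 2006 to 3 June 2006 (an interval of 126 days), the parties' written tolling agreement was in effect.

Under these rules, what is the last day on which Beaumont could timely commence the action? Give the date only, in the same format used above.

The cause of action accrued on 3 September 1999, the date of the act.
Adding the 5 years base period to 3 September 1999 gives a deadline of 3 September 2004, before any tolling.
The defendant's absence from the jurisdiction from 23 August 2002 to 16 July 2003 tolled the period for 327 days, extending the deadline to 27 July 2005.
The written tolling agreement starting 28 January 2006 came too late — the period had run on 27 July 2005 — and so does not extend the deadline.
The other events in the timeline have no effect on the limitation period under the stated rules.

27 July 2005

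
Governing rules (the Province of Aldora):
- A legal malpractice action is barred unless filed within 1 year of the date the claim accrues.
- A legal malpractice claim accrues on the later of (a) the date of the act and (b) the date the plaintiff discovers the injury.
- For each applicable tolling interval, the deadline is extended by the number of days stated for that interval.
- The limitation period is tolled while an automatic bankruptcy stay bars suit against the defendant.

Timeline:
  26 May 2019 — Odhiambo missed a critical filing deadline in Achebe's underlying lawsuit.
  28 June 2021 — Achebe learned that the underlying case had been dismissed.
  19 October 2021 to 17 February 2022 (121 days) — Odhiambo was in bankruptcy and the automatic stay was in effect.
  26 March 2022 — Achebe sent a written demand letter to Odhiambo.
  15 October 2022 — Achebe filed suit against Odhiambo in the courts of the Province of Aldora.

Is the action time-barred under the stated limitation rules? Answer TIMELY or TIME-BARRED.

TIMELY

Taking the later of the act (26 May 2019) and discovery (28 June 2021), the claim accrued on 28 June 2021.
Adding the 1 year base period to 28 June 2021 gives a deadline of 28 June 2022, before any tolling.
The period was tolled for 121 days by the automatic bankruptcy stay (19 October 2021 to 17 February 2022), pushing the deadline to 27 October 2022.
The other events in the timeline have no effect on the limitation period under the stated rules.
Filing on 15 October 2022 beat the 27 October 2022 deadline — the action is timely.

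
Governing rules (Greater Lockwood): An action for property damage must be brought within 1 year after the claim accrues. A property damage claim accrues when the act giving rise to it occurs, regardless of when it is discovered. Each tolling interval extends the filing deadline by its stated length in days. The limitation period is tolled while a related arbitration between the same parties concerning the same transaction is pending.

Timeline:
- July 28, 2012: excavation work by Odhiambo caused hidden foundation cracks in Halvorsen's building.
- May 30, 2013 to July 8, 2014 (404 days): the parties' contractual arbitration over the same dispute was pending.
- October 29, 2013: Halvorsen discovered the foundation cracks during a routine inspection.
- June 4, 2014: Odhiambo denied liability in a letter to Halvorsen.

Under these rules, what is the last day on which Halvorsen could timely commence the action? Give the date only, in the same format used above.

Because the rule ties accrual to occurrence, the claim accrued on July 28, 2012, not on the October 29, 2013 discovery date.
1 year from July 28, 2012 is July 28, 2013.
The period was tolled for 404 days by the pending related arbitration (May 30, 2013 to July 8, 2014), pushing the deadline to September 5, 2014.
Nothing else in the chronology tolls or restarts the period.

September 5, 2014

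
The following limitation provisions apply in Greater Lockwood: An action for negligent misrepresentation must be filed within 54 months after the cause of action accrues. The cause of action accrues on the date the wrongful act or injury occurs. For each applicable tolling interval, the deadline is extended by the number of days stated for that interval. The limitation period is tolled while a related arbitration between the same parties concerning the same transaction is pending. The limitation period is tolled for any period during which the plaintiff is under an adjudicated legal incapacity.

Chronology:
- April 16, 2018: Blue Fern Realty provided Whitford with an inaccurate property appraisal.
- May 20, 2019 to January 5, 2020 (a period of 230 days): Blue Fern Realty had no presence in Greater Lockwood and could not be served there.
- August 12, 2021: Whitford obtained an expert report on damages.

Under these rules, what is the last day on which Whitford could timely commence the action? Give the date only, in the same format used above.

The claim accrued on April 16, 2018, when the wrongful act occurred.
Adding the 54 months base period to April 16, 2018 gives a deadline of October 16, 2022, before any tolling.
No stated provision tolls the period for the defendant's absence, so the interval from May 20, 2019 to January 5, 2020 has no effect on the deadline.
None of the other events listed affects the running of the period under the stated rules.

October 16, 2022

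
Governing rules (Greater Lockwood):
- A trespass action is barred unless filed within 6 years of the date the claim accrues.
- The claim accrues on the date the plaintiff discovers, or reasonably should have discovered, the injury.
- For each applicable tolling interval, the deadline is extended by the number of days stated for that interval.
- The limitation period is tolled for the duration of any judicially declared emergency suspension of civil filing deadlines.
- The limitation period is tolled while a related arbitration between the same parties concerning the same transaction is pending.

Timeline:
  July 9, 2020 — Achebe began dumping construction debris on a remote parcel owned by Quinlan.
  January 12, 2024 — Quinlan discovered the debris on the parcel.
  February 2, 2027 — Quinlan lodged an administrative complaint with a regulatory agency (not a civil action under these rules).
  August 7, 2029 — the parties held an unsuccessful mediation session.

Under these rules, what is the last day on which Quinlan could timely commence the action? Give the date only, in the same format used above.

The claim did not accrue until Quinlan discovered the injury on January 12, 2024; the July 9, 2020 act date does not start the clock under the stated rule.
6 years from January 12, 2024 is January 12, 2030.
Nothing else in the chronology tolls or restarts the period.

January 12, 2030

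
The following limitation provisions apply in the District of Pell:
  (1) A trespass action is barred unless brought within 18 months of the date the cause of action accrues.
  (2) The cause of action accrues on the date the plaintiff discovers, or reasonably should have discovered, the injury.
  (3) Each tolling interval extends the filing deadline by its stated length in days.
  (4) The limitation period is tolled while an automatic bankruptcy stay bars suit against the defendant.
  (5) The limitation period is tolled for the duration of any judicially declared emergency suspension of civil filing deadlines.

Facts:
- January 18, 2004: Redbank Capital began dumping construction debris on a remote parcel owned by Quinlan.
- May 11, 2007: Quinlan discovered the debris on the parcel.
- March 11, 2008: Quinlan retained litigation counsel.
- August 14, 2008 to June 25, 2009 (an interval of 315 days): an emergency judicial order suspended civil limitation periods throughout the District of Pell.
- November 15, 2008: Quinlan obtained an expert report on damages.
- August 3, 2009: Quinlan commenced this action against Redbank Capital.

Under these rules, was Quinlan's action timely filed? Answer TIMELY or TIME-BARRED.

Under the discovery rule, the claim accrued on May 11, 2007, when Quinlan discovered the injury — not on the January 18, 2004 date of the underlying act.
Adding the 18 months base period to May 11, 2007 gives a deadline of November 11, 2008, before any tolling.
The emergency suspension of filing deadlines from August 14, 2008 to June 25, 2009 tolled the period for 315 days, extending the deadline to September 22, 2009.
Nothing else in the chronology tolls or restarts the period.
The August 3, 2009 filing precedes the September 22, 2009 deadline; the claim is timely.

TIMELY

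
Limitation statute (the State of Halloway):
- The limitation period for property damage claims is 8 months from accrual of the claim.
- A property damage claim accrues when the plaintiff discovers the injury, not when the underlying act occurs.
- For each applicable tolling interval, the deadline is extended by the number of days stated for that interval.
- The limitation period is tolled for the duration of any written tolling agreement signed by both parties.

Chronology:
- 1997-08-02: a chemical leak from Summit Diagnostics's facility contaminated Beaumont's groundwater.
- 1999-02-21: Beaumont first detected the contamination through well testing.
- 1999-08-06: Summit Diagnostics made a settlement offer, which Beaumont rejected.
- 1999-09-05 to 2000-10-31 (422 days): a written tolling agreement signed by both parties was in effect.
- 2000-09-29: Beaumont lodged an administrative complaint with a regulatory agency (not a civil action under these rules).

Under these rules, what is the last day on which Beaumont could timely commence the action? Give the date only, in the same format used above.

Accrual is tied to discovery, so the period began on 1999-02-21 rather than on 1997-08-02 when the act occurred.
Adding the 8 months base period to 1999-02-21 gives a deadline of 1999-10-21, before any tolling.
The written tolling agreement from 1999-09-05 to 2000-10-31 tolled the period for 422 days, extending the deadline to 2000-12-16.
None of the other events listed affects the running of the period under the stated rules.

2000-12-16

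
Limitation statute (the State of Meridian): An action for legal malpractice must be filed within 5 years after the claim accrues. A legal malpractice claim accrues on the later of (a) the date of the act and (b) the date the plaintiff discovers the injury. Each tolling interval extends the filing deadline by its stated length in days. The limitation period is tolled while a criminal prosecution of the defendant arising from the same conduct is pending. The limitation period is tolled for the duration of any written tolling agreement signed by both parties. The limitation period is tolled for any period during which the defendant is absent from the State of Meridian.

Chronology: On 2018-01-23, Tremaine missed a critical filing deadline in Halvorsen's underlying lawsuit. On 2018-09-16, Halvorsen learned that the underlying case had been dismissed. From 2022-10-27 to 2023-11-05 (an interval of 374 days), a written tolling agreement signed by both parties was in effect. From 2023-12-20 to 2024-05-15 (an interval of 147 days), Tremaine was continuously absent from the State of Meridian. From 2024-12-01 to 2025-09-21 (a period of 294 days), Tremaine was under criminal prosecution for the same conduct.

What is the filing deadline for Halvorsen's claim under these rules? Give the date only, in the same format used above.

2025-12-09

The claim accrued on 2018-09-16 — the later of the 2018-01-23 act and the 2018-09-16 discovery.
The untolled deadline — 5 years after 2018-09-16 — is 2023-09-16.
The written tolling agreement from 2022-10-27 to 2023-11-05 tolled the period for 374 days, extending the deadline to 2024-09-24.
The defendant's absence from the jurisdiction from 2023-12-20 to 2024-05-15 tolled the period for 147 days, extending the deadline to 2025-02-18.
The period was tolled for 294 days by the pending criminal prosecution (2024-12-01 to 2025-09-21), pushing the deadline to 2025-12-09.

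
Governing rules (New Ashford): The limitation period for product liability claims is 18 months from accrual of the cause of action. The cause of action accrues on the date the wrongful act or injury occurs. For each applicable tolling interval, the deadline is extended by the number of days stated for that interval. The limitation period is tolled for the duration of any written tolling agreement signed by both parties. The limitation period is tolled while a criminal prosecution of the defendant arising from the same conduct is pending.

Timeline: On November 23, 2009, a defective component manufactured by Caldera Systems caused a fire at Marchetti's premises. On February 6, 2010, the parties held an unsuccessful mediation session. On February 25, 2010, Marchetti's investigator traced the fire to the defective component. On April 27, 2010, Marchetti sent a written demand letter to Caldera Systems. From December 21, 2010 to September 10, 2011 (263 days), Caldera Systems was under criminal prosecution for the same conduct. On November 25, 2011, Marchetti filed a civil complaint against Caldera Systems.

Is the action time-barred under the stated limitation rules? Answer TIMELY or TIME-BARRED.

Because the rule ties accrual to occurrence, the claim accrued on November 23, 2009, not on the February 25, 2010 discovery date.
18 months from November 23, 2009 is May 23, 2011.
The pending criminal prosecution from December 21, 2010 to September 10, 2011 tolled the period for 263 days, extending the deadline to February 10, 2012.
The other events in the timeline have no effect on the limitation period under the stated rules.
The November 25, 2011 filing precedes the February 10, 2012 deadline; the claim is timely.

TIMELY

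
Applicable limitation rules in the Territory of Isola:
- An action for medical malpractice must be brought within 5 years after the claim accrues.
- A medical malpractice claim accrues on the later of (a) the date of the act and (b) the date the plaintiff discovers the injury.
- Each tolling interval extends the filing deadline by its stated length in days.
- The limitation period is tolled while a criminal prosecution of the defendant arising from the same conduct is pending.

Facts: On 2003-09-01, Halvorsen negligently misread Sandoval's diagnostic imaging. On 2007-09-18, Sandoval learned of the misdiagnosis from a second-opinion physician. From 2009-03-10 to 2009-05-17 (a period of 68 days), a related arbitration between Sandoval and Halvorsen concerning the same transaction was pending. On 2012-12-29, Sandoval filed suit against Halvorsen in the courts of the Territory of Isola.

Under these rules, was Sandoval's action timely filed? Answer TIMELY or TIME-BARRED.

The claim accrued on 2007-09-18 — the later of the 2003-09-01 act and the 2007-09-18 discovery.
Adding the 5 years base period to 2007-09-18 gives a deadline of 2012-09-18, before any tolling.
The pending related arbitration from 2009-03-10 to 2009-05-17 does not toll the period, because no stated rule makes a pending arbitration a tolling event.
The 2012-12-29 filing falls after the 2012-09-18 deadline; the claim is time-barred.

TIME-BARRED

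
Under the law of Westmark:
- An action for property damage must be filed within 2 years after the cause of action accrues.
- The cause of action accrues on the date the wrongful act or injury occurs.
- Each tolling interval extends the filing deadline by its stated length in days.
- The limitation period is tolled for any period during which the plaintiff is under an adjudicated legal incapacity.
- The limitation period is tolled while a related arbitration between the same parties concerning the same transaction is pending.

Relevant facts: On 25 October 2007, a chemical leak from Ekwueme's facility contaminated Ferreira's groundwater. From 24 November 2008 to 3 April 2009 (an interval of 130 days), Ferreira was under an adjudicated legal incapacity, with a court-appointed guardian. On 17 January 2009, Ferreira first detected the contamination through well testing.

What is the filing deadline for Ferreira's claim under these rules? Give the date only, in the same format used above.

Because the rule ties accrual to occurrence, the claim accrued on 25 October 2007, not on the 17 January 2009 discovery date.
2 years from 25 October 2007 is 25 October 2009.
The period was tolled for 130 days by the plaintiff's legal incapacity (24 November 2008 to 3 April 2009), pushing the deadline to 4 March 2010.

4 March 2010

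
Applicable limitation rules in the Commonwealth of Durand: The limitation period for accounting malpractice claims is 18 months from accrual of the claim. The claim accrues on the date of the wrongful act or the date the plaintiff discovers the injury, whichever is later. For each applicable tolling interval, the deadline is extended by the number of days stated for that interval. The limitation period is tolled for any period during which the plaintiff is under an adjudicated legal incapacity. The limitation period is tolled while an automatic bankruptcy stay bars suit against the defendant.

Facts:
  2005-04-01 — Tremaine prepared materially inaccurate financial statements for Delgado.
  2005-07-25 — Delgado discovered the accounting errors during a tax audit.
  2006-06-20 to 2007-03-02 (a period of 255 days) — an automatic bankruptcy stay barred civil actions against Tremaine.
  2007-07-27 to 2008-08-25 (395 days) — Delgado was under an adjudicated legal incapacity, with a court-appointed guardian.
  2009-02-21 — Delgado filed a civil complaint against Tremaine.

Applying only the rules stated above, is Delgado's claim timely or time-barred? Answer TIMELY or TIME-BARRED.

The claim accrued on 2005-07-25 — the later of the 2005-04-01 act and the 2005-07-25 discovery.
18 months from 2005-07-25 is 2007-01-25.
The period was tolled for 255 days by the automatic bankruptcy stay (2006-06-20 to 2007-03-02), pushing the deadline to 2007-10-07.
The period was tolled for 395 days by the plaintiff's legal incapacity (2007-07-27 to 2008-08-25), pushing the deadline to 2008-11-05.
Filing on 2009-02-21 missed the 2008-11-05 deadline — the action is time-barred.

TIME-BARRED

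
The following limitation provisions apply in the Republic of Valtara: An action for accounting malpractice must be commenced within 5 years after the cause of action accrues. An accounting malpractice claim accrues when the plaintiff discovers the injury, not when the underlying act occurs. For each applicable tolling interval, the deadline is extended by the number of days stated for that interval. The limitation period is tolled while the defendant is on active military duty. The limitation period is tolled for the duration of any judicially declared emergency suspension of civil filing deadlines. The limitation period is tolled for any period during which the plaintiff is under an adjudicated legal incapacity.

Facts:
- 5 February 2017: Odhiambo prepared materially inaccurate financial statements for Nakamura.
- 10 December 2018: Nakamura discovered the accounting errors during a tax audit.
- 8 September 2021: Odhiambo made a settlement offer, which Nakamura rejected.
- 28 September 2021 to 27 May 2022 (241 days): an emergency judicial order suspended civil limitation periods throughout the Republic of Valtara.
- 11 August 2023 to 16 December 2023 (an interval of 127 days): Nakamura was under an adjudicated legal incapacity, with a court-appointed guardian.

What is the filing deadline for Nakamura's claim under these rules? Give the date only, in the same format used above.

12 December 2024

Accrual is tied to discovery, so the period began on 10 December 2018 rather than on 5 February 2017 when the act occurred.
5 years from 10 December 2018 is 10 December 2023.
The period was tolled for 241 days by the emergency suspension of filing deadlines (28 September 2021 to 27 May 2022), pushing the deadline to 7 August 2024.
The period was tolled for 127 days by the plaintiff's legal incapacity (11 August 2023 to 16 December 2023), pushing the deadline to 12 December 2024.
Nothing else in the chronology tolls or restarts the period.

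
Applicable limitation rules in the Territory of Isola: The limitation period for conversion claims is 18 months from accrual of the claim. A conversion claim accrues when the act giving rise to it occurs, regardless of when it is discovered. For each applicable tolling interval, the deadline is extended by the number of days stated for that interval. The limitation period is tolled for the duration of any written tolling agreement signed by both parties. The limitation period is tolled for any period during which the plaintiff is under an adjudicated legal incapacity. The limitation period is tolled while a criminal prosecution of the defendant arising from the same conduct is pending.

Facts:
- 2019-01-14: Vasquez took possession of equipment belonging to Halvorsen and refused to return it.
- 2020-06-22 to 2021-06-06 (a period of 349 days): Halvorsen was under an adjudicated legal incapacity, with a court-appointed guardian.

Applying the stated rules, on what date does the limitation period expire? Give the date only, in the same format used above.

The claim accrued on 2019-01-14, the date of the act.
The untolled deadline — 18 months after 2019-01-14 — is 2020-07-14.
The plaintiff's legal incapacity from 2020-06-22 to 2021-06-06 tolled the period for 349 days, extending the deadline to 2021-06-28.

2021-06-28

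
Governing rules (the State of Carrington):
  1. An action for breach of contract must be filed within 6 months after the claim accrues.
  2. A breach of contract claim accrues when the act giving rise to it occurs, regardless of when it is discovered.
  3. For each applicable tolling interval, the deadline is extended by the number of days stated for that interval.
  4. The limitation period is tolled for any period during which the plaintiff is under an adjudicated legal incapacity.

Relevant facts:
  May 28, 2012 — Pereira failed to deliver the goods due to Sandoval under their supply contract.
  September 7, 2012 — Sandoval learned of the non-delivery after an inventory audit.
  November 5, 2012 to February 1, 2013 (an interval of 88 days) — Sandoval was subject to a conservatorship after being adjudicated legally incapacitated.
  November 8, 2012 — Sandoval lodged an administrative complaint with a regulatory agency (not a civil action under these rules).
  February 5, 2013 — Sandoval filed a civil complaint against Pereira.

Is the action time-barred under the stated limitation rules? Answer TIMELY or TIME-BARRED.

The claim accrued on May 28, 2012, when the wrongful act occurred; under the stated occurrence rule the September 7, 2012 discovery does not delay accrual.
Adding the 6 months base period to May 28, 2012 gives a deadline of November 28, 2012, before any tolling.
The plaintiff's legal incapacity from November 5, 2012 to February 1, 2013 tolled the period for 88 days, extending the deadline to February 24, 2013.
The other events in the timeline have no effect on the limitation period under the stated rules.
The February 5, 2013 filing precedes the February 24, 2013 deadline; the claim is timely.

TIMELY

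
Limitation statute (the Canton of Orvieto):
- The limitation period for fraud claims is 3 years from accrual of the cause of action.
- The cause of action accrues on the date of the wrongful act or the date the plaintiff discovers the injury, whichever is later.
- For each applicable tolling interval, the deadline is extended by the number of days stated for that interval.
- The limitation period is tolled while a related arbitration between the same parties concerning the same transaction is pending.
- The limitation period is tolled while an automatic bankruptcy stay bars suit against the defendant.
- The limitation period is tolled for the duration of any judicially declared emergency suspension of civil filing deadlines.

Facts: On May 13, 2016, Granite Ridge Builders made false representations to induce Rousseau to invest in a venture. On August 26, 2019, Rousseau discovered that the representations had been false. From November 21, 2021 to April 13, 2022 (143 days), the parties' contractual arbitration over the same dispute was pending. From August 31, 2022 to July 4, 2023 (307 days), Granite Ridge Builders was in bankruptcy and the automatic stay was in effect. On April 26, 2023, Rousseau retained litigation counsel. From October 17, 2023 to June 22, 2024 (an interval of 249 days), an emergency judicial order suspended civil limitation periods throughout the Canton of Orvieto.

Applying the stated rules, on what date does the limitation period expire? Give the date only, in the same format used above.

July 25, 2024

Taking the later of the act (May 13, 2016) and discovery (August 26, 2019), the claim accrued on August 26, 2019.
3 years from August 26, 2019 is August 26, 2022.
The pending related arbitration from November 21, 2021 to April 13, 2022 tolled the period for 143 days, extending the deadline to January 16, 2023.
The automatic bankruptcy stay from August 31, 2022 to July 4, 2023 tolled the period for 307 days, extending the deadline to November 19, 2023.
The period was tolled for 249 days by the emergency suspension of filing deadlines (October 17, 2023 to June 22, 2024), pushing the deadline to July 25, 2024.
The other events in the timeline have no effect on the limitation period under the stated rules.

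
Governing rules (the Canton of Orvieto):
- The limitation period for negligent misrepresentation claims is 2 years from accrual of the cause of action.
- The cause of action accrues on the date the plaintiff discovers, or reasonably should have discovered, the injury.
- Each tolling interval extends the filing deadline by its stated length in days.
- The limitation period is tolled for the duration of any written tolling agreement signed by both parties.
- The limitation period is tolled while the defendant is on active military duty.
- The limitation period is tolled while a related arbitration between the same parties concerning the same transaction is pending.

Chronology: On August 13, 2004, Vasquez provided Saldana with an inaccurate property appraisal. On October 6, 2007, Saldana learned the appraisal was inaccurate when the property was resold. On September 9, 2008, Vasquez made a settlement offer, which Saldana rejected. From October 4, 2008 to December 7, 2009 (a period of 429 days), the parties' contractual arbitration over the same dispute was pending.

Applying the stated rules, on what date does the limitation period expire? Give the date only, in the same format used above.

The claim did not accrue until Saldana discovered the injury on October 6, 2007; the August 13, 2004 act date does not start the clock under the stated rule.
The untolled deadline — 2 years after October 6, 2007 — is October 6, 2009.
Because the pending related arbitration ran from October 4, 2008 to December 7, 2009, the deadline is extended by 429 days to December 9, 2010.
None of the other events listed affects the running of the period under the stated rules.

December 9, 2010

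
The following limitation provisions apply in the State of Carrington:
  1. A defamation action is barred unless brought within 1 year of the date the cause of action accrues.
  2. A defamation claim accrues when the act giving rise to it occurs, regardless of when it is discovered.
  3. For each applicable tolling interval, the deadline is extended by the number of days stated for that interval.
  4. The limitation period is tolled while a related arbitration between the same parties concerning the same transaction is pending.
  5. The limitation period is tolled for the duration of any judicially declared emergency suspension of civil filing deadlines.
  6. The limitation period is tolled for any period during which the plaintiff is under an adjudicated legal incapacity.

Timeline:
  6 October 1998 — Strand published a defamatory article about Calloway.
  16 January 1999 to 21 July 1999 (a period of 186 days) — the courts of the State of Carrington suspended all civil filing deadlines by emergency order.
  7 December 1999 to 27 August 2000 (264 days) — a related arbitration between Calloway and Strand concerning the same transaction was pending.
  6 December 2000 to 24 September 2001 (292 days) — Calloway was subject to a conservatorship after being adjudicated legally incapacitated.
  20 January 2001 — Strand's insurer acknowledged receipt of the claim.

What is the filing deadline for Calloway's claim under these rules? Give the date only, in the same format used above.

The cause of action accrued on 6 October 1998, the date of the act.
Adding the 1 year base period to 6 October 1998 gives a deadline of 6 October 1999, before any tolling.
Because the emergency suspension of filing deadlines ran from 16 January 1999 to 21 July 1999, the deadline is extended by 186 days to 9 April 2000.
The period was tolled for 264 days by the pending related arbitration (7 December 1999 to 27 August 2000), pushing the deadline to 29 December 2000.
The plaintiff's legal incapacity from 6 December 2000 to 24 September 2001 tolled the period for 292 days, extending the deadline to 17 October 2001.
Nothing else in the chronology tolls or restarts the period.

17 October 2001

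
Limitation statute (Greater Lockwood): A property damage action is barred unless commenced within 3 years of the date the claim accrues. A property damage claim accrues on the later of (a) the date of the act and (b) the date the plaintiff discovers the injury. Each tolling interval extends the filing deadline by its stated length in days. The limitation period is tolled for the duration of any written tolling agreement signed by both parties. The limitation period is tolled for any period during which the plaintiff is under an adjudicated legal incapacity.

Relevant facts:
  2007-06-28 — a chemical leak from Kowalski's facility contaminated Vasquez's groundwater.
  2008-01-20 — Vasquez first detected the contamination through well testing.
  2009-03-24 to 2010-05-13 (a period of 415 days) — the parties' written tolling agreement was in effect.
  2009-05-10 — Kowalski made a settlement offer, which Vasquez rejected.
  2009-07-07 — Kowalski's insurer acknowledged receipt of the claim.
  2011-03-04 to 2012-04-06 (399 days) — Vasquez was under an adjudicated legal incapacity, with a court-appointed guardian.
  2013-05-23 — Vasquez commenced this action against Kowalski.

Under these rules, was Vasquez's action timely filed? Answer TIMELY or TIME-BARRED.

Taking the later of the act (2007-06-28) and discovery (2008-01-20), the claim accrued on 2008-01-20.
The untolled deadline — 3 years after 2008-01-20 — is 2011-01-20.
The period was tolled for 415 days by the written tolling agreement (2009-03-24 to 2010-05-13), pushing the deadline to 2012-03-10.
Because the plaintiff's legal incapacity ran from 2011-03-04 to 2012-04-06, the deadline is extended by 399 days to 2013-04-13.
Nothing else in the chronology tolls or restarts the period.
Vasquez filed on 2013-05-23, after the 2013-04-13 deadline, so the action is time-barred.

TIME-BARRED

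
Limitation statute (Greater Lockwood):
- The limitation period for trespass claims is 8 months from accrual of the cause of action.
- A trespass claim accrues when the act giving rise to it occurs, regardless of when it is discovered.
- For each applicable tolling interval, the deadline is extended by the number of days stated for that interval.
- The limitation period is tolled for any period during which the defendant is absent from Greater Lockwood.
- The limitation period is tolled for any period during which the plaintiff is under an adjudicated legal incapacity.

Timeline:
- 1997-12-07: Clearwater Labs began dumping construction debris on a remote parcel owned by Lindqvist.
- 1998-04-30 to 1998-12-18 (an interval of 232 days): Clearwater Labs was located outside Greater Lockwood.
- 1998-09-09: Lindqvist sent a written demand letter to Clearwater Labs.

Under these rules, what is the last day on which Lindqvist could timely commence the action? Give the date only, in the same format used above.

The cause of action accrued on 1997-12-07, the date of the act.
Adding the 8 months base period to 1997-12-07 gives a deadline of 1998-08-07, before any tolling.
The defendant's absence from the jurisdiction from 1998-04-30 to 1998-12-18 tolled the period for 232 days, extending the deadline to 1999-03-27.
The other events in the timeline have no effect on the limitation period under the stated rules.

1999-03-27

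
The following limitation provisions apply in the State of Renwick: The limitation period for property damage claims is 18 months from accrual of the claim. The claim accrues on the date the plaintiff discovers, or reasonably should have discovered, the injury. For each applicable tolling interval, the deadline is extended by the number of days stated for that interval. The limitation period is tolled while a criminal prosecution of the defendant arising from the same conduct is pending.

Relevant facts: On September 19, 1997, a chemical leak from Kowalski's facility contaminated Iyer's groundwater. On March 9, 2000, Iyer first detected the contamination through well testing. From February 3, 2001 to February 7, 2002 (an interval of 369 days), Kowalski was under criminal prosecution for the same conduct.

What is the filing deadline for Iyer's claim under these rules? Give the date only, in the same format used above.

Accrual is tied to discovery, so the period began on March 9, 2000 rather than on September 19, 1997 when the act occurred.
Adding the 18 months base period to March 9, 2000 gives a deadline of September 9, 2001, before any tolling.
Because the pending criminal prosecution ran from February 3, 2001 to February 7, 2002, the deadline is extended by 369 days to September 13, 2002.

September 13, 2002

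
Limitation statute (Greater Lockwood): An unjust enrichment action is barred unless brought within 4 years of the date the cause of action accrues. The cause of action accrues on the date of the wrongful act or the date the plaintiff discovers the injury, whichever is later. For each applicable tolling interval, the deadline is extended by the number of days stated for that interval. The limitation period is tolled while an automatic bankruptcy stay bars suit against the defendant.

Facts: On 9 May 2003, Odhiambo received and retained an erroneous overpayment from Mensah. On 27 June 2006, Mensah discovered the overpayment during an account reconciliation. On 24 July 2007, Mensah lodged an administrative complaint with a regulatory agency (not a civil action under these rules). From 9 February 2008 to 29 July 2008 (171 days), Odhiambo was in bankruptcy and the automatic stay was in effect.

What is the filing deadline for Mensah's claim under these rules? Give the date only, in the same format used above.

15 December 2010

Taking the later of the act (9 May 2003) and discovery (27 June 2006), the claim accrued on 27 June 2006.
The untolled deadline — 4 years after 27 June 2006 — is 27 June 2010.
The automatic bankruptcy stay from 9 February 2008 to 29 July 2008 tolled the period for 171 days, extending the deadline to 15 December 2010.
The other events in the timeline have no effect on the limitation period under the stated rules.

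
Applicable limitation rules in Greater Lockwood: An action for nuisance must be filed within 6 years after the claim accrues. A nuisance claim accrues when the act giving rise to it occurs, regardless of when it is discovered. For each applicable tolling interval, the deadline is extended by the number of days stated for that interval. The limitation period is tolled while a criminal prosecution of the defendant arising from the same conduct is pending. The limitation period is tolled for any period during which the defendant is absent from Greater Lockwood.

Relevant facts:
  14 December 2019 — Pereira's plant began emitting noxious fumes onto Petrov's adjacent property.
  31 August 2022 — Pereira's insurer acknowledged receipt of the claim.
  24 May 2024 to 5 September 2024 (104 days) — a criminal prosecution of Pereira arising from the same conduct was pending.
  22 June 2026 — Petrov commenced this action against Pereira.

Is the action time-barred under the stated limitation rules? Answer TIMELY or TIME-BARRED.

The claim accrued on 14 December 2019, when the wrongful act occurred.
The untolled deadline — 6 years after 14 December 2019 — is 14 December 2025.
Because the pending criminal prosecution ran from 24 May 2024 to 5 September 2024, the deadline is extended by 104 days to 28 March 2026.
Nothing else in the chronology tolls or restarts the period.
The 22 June 2026 filing falls after the 28 March 2026 deadline; the claim is time-barred.

TIME-BARRED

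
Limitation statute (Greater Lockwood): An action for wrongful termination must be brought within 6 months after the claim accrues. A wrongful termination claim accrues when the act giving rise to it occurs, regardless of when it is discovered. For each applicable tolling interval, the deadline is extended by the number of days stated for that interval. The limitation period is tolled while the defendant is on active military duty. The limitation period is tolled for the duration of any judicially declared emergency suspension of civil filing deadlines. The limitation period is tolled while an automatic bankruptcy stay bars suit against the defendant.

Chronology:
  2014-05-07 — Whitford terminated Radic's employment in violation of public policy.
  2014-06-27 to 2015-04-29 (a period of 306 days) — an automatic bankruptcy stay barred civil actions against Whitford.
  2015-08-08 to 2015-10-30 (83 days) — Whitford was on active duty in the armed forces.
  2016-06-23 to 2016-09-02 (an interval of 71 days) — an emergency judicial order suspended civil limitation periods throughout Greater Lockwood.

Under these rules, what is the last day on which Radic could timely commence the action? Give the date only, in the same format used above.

The limitation period began to run on 2014-05-07.
6 months from 2014-05-07 is 2014-11-07.
Because the automatic bankruptcy stay ran from 2014-06-27 to 2015-04-29, the deadline is extended by 306 days to 2015-09-09.
The period was tolled for 83 days by the defendant's active military service (2015-08-08 to 2015-10-30), pushing the deadline to 2015-12-01.
By the time the emergency suspension of filing deadlines began on 2016-06-23, the limitation period had already expired on 2015-12-01; that interval cannot revive it.

2015-12-01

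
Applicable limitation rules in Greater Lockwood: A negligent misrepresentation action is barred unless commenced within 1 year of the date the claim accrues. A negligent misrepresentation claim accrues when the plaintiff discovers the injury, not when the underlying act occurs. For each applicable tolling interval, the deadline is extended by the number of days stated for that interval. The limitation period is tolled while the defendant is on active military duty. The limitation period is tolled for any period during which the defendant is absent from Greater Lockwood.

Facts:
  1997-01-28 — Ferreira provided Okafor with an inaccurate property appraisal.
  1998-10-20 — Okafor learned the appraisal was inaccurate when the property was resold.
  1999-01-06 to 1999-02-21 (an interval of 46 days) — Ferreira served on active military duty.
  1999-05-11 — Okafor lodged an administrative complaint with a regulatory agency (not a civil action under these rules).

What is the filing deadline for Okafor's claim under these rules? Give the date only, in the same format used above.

Accrual is tied to discovery, so the period began on 1998-10-20 rather than on 1997-01-28 when the act occurred.
The untolled deadline — 1 year after 1998-10-20 — is 1999-10-20.
The defendant's active military service from 1999-01-06 to 1999-02-21 tolled the period for 46 days, extending the deadline to 1999-12-05.
Nothing else in the chronology tolls or restarts the period.

1999-12-05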